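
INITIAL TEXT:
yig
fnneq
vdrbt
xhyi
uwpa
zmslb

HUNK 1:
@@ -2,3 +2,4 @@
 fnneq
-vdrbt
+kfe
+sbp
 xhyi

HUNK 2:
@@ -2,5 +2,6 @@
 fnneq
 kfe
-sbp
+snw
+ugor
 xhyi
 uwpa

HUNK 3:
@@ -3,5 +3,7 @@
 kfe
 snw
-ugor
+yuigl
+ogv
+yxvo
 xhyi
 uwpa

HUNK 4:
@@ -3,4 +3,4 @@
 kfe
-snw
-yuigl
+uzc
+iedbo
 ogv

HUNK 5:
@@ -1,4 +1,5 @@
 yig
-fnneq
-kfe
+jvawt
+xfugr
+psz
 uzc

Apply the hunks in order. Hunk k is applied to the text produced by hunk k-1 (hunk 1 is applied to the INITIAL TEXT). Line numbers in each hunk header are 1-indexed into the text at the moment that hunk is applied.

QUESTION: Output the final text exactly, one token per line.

Hunk 1: at line 2 remove [vdrbt] add [kfe,sbp] -> 7 lines: yig fnneq kfe sbp xhyi uwpa zmslb
Hunk 2: at line 2 remove [sbp] add [snw,ugor] -> 8 lines: yig fnneq kfe snw ugor xhyi uwpa zmslb
Hunk 3: at line 3 remove [ugor] add [yuigl,ogv,yxvo] -> 10 lines: yig fnneq kfe snw yuigl ogv yxvo xhyi uwpa zmslb
Hunk 4: at line 3 remove [snw,yuigl] add [uzc,iedbo] -> 10 lines: yig fnneq kfe uzc iedbo ogv yxvo xhyi uwpa zmslb
Hunk 5: at line 1 remove [fnneq,kfe] add [jvawt,xfugr,psz] -> 11 lines: yig jvawt xfugr psz uzc iedbo ogv yxvo xhyi uwpa zmslb

Answer: yig
jvawt
xfugr
psz
uzc
iedbo
ogv
yxvo
xhyi
uwpa
zmslb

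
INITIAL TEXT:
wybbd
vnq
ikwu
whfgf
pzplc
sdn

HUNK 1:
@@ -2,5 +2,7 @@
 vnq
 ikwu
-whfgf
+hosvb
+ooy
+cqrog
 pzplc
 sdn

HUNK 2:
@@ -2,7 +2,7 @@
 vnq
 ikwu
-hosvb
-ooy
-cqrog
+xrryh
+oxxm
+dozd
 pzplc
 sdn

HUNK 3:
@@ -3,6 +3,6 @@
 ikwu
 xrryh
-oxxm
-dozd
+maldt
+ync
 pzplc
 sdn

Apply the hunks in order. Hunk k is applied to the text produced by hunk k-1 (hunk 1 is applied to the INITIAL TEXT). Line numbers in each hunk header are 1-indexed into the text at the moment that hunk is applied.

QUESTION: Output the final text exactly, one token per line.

Answer: wybbd
vnq
ikwu
xrryh
maldt
ync
pzplc
sdn

Derivation:
Hunk 1: at line 2 remove [whfgf] add [hosvb,ooy,cqrog] -> 8 lines: wybbd vnq ikwu hosvb ooy cqrog pzplc sdn
Hunk 2: at line 2 remove [hosvb,ooy,cqrog] add [xrryh,oxxm,dozd] -> 8 lines: wybbd vnq ikwu xrryh oxxm dozd pzplc sdn
Hunk 3: at line 3 remove [oxxm,dozd] add [maldt,ync] -> 8 lines: wybbd vnq ikwu xrryh maldt ync pzplc sdn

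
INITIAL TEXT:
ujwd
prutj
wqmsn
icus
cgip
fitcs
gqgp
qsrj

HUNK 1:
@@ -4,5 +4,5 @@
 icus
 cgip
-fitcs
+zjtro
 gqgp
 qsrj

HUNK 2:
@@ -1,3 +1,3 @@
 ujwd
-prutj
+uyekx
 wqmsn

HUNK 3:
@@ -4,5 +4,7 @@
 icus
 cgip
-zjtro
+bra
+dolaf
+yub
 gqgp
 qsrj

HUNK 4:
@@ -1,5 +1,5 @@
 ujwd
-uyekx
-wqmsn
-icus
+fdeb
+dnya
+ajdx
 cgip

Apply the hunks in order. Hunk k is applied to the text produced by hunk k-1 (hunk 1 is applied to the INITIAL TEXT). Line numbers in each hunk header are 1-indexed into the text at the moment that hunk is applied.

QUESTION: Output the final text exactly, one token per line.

Hunk 1: at line 4 remove [fitcs] add [zjtro] -> 8 lines: ujwd prutj wqmsn icus cgip zjtro gqgp qsrj
Hunk 2: at line 1 remove [prutj] add [uyekx] -> 8 lines: ujwd uyekx wqmsn icus cgip zjtro gqgp qsrj
Hunk 3: at line 4 remove [zjtro] add [bra,dolaf,yub] -> 10 lines: ujwd uyekx wqmsn icus cgip bra dolaf yub gqgp qsrj
Hunk 4: at line 1 remove [uyekx,wqmsn,icus] add [fdeb,dnya,ajdx] -> 10 lines: ujwd fdeb dnya ajdx cgip bra dolaf yub gqgp qsrj

Answer: ujwd
fdeb
dnya
ajdx
cgip
bra
dolaf
yub
gqgp
qsrj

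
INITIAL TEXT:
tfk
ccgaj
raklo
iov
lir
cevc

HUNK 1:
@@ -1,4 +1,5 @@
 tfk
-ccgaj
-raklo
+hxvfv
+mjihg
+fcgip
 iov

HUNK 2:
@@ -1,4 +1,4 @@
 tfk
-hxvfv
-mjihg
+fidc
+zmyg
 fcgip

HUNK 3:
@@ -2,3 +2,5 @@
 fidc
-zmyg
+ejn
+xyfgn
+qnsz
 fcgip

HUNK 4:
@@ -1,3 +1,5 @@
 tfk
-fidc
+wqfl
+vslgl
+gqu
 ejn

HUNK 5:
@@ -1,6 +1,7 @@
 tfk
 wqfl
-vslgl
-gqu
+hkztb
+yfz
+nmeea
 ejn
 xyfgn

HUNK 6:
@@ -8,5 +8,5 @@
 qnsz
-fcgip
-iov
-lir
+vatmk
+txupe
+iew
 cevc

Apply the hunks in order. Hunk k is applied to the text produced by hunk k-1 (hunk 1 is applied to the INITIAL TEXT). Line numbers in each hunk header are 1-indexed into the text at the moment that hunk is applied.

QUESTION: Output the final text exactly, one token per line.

Hunk 1: at line 1 remove [ccgaj,raklo] add [hxvfv,mjihg,fcgip] -> 7 lines: tfk hxvfv mjihg fcgip iov lir cevc
Hunk 2: at line 1 remove [hxvfv,mjihg] add [fidc,zmyg] -> 7 lines: tfk fidc zmyg fcgip iov lir cevc
Hunk 3: at line 2 remove [zmyg] add [ejn,xyfgn,qnsz] -> 9 lines: tfk fidc ejn xyfgn qnsz fcgip iov lir cevc
Hunk 4: at line 1 remove [fidc] add [wqfl,vslgl,gqu] -> 11 lines: tfk wqfl vslgl gqu ejn xyfgn qnsz fcgip iov lir cevc
Hunk 5: at line 1 remove [vslgl,gqu] add [hkztb,yfz,nmeea] -> 12 lines: tfk wqfl hkztb yfz nmeea ejn xyfgn qnsz fcgip iov lir cevc
Hunk 6: at line 8 remove [fcgip,iov,lir] add [vatmk,txupe,iew] -> 12 lines: tfk wqfl hkztb yfz nmeea ejn xyfgn qnsz vatmk txupe iew cevc

Answer: tfk
wqfl
hkztb
yfz
nmeea
ejn
xyfgn
qnsz
vatmk
txupe
iew
cevc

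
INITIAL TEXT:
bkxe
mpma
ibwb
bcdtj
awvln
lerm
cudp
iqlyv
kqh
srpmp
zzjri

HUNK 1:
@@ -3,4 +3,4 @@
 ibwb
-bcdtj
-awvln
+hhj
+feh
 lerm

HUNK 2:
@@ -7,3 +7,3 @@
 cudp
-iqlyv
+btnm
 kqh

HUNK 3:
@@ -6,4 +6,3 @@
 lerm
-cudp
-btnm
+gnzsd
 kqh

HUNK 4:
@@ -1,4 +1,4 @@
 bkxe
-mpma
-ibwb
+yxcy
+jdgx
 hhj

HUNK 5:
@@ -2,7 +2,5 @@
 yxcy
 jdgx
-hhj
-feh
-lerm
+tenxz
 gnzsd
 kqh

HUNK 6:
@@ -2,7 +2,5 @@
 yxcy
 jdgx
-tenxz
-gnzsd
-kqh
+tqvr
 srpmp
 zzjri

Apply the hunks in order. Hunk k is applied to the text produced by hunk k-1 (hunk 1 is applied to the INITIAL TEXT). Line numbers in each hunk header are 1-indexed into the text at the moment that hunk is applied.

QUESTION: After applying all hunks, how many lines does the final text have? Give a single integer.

Hunk 1: at line 3 remove [bcdtj,awvln] add [hhj,feh] -> 11 lines: bkxe mpma ibwb hhj feh lerm cudp iqlyv kqh srpmp zzjri
Hunk 2: at line 7 remove [iqlyv] add [btnm] -> 11 lines: bkxe mpma ibwb hhj feh lerm cudp btnm kqh srpmp zzjri
Hunk 3: at line 6 remove [cudp,btnm] add [gnzsd] -> 10 lines: bkxe mpma ibwb hhj feh lerm gnzsd kqh srpmp zzjri
Hunk 4: at line 1 remove [mpma,ibwb] add [yxcy,jdgx] -> 10 lines: bkxe yxcy jdgx hhj feh lerm gnzsd kqh srpmp zzjri
Hunk 5: at line 2 remove [hhj,feh,lerm] add [tenxz] -> 8 lines: bkxe yxcy jdgx tenxz gnzsd kqh srpmp zzjri
Hunk 6: at line 2 remove [tenxz,gnzsd,kqh] add [tqvr] -> 6 lines: bkxe yxcy jdgx tqvr srpmp zzjri
Final line count: 6

Answer: 6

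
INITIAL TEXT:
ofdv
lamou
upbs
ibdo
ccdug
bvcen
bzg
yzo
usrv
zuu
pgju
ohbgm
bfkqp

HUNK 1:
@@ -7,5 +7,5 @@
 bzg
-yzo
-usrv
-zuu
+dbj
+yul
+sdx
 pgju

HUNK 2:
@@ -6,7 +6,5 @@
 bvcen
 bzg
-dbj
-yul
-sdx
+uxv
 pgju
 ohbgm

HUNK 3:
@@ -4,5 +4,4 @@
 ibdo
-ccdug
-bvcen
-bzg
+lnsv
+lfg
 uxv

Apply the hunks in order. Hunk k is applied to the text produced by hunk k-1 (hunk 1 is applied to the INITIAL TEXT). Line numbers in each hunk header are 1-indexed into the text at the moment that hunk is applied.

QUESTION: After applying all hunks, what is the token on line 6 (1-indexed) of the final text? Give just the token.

Answer: lfg

Derivation:
Hunk 1: at line 7 remove [yzo,usrv,zuu] add [dbj,yul,sdx] -> 13 lines: ofdv lamou upbs ibdo ccdug bvcen bzg dbj yul sdx pgju ohbgm bfkqp
Hunk 2: at line 6 remove [dbj,yul,sdx] add [uxv] -> 11 lines: ofdv lamou upbs ibdo ccdug bvcen bzg uxv pgju ohbgm bfkqp
Hunk 3: at line 4 remove [ccdug,bvcen,bzg] add [lnsv,lfg] -> 10 lines: ofdv lamou upbs ibdo lnsv lfg uxv pgju ohbgm bfkqp
Final line 6: lfg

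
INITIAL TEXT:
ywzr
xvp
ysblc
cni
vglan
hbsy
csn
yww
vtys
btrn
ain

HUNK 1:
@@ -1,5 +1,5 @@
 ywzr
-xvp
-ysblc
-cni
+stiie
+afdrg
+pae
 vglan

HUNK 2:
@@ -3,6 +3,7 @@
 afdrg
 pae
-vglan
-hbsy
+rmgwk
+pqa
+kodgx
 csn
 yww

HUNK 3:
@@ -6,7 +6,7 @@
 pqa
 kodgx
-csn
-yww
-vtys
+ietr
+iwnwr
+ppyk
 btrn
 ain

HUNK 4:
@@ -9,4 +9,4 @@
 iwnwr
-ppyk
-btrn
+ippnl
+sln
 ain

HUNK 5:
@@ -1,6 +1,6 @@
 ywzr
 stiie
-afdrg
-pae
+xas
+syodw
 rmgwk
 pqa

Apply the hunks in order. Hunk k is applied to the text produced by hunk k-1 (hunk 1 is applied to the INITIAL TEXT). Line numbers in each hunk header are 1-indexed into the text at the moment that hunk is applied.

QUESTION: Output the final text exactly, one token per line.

Hunk 1: at line 1 remove [xvp,ysblc,cni] add [stiie,afdrg,pae] -> 11 lines: ywzr stiie afdrg pae vglan hbsy csn yww vtys btrn ain
Hunk 2: at line 3 remove [vglan,hbsy] add [rmgwk,pqa,kodgx] -> 12 lines: ywzr stiie afdrg pae rmgwk pqa kodgx csn yww vtys btrn ain
Hunk 3: at line 6 remove [csn,yww,vtys] add [ietr,iwnwr,ppyk] -> 12 lines: ywzr stiie afdrg pae rmgwk pqa kodgx ietr iwnwr ppyk btrn ain
Hunk 4: at line 9 remove [ppyk,btrn] add [ippnl,sln] -> 12 lines: ywzr stiie afdrg pae rmgwk pqa kodgx ietr iwnwr ippnl sln ain
Hunk 5: at line 1 remove [afdrg,pae] add [xas,syodw] -> 12 lines: ywzr stiie xas syodw rmgwk pqa kodgx ietr iwnwr ippnl sln ain

Answer: ywzr
stiie
xas
syodw
rmgwk
pqa
kodgx
ietr
iwnwr
ippnl
sln
ain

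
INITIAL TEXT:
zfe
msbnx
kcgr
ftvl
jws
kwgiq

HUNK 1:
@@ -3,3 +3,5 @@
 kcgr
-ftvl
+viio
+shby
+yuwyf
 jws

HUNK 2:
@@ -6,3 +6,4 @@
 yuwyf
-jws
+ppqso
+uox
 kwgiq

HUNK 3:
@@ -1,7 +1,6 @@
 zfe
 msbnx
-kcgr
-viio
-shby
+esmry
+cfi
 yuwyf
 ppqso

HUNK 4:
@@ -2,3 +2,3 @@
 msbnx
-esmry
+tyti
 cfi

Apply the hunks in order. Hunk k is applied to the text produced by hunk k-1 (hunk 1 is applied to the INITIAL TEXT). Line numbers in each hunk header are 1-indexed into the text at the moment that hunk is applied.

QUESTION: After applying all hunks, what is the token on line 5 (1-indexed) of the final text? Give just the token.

Answer: yuwyf

Derivation:
Hunk 1: at line 3 remove [ftvl] add [viio,shby,yuwyf] -> 8 lines: zfe msbnx kcgr viio shby yuwyf jws kwgiq
Hunk 2: at line 6 remove [jws] add [ppqso,uox] -> 9 lines: zfe msbnx kcgr viio shby yuwyf ppqso uox kwgiq
Hunk 3: at line 1 remove [kcgr,viio,shby] add [esmry,cfi] -> 8 lines: zfe msbnx esmry cfi yuwyf ppqso uox kwgiq
Hunk 4: at line 2 remove [esmry] add [tyti] -> 8 lines: zfe msbnx tyti cfi yuwyf ppqso uox kwgiq
Final line 5: yuwyf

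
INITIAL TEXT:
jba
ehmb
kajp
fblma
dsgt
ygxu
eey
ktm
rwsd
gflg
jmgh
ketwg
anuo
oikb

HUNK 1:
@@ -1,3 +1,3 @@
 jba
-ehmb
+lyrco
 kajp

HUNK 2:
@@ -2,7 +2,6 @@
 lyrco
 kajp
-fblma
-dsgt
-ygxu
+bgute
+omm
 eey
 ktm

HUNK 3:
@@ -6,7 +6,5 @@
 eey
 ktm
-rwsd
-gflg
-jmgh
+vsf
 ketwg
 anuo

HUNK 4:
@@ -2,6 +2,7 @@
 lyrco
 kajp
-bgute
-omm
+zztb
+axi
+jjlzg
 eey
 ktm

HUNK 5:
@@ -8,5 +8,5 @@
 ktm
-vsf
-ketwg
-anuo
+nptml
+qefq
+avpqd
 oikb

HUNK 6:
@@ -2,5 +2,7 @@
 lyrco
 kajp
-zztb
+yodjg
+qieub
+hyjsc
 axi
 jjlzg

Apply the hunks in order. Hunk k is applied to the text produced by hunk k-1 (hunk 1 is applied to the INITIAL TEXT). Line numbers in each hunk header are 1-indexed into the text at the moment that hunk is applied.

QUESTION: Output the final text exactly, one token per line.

Hunk 1: at line 1 remove [ehmb] add [lyrco] -> 14 lines: jba lyrco kajp fblma dsgt ygxu eey ktm rwsd gflg jmgh ketwg anuo oikb
Hunk 2: at line 2 remove [fblma,dsgt,ygxu] add [bgute,omm] -> 13 lines: jba lyrco kajp bgute omm eey ktm rwsd gflg jmgh ketwg anuo oikb
Hunk 3: at line 6 remove [rwsd,gflg,jmgh] add [vsf] -> 11 lines: jba lyrco kajp bgute omm eey ktm vsf ketwg anuo oikb
Hunk 4: at line 2 remove [bgute,omm] add [zztb,axi,jjlzg] -> 12 lines: jba lyrco kajp zztb axi jjlzg eey ktm vsf ketwg anuo oikb
Hunk 5: at line 8 remove [vsf,ketwg,anuo] add [nptml,qefq,avpqd] -> 12 lines: jba lyrco kajp zztb axi jjlzg eey ktm nptml qefq avpqd oikb
Hunk 6: at line 2 remove [zztb] add [yodjg,qieub,hyjsc] -> 14 lines: jba lyrco kajp yodjg qieub hyjsc axi jjlzg eey ktm nptml qefq avpqd oikb

Answer: jba
lyrco
kajp
yodjg
qieub
hyjsc
axi
jjlzg
eey
ktm
nptml
qefq
avpqd
oikb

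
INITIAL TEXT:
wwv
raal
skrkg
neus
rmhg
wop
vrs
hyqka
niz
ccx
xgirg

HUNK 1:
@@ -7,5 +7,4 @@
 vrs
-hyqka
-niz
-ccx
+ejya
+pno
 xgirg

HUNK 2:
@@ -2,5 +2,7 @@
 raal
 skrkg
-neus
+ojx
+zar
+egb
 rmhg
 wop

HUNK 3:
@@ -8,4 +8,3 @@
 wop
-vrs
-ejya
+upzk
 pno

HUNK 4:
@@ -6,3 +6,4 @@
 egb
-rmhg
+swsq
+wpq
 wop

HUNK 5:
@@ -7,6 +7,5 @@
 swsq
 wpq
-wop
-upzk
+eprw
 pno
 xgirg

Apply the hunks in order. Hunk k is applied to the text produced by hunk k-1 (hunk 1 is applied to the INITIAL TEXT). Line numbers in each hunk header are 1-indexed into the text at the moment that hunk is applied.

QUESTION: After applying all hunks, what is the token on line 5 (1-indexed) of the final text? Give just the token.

Answer: zar

Derivation:
Hunk 1: at line 7 remove [hyqka,niz,ccx] add [ejya,pno] -> 10 lines: wwv raal skrkg neus rmhg wop vrs ejya pno xgirg
Hunk 2: at line 2 remove [neus] add [ojx,zar,egb] -> 12 lines: wwv raal skrkg ojx zar egb rmhg wop vrs ejya pno xgirg
Hunk 3: at line 8 remove [vrs,ejya] add [upzk] -> 11 lines: wwv raal skrkg ojx zar egb rmhg wop upzk pno xgirg
Hunk 4: at line 6 remove [rmhg] add [swsq,wpq] -> 12 lines: wwv raal skrkg ojx zar egb swsq wpq wop upzk pno xgirg
Hunk 5: at line 7 remove [wop,upzk] add [eprw] -> 11 lines: wwv raal skrkg ojx zar egb swsq wpq eprw pno xgirg
Final line 5: zar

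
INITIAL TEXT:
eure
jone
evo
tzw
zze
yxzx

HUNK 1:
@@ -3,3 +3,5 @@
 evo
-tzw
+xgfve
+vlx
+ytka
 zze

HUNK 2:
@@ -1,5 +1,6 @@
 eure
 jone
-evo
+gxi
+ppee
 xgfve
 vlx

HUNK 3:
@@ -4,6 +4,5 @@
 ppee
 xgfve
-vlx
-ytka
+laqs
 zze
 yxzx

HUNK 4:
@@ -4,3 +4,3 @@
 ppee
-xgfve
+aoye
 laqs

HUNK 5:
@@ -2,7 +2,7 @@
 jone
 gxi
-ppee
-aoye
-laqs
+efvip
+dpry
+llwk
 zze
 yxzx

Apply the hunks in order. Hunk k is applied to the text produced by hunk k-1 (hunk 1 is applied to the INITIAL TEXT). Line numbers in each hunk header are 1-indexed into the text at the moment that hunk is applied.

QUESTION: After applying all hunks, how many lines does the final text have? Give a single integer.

Answer: 8

Derivation:
Hunk 1: at line 3 remove [tzw] add [xgfve,vlx,ytka] -> 8 lines: eure jone evo xgfve vlx ytka zze yxzx
Hunk 2: at line 1 remove [evo] add [gxi,ppee] -> 9 lines: eure jone gxi ppee xgfve vlx ytka zze yxzx
Hunk 3: at line 4 remove [vlx,ytka] add [laqs] -> 8 lines: eure jone gxi ppee xgfve laqs zze yxzx
Hunk 4: at line 4 remove [xgfve] add [aoye] -> 8 lines: eure jone gxi ppee aoye laqs zze yxzx
Hunk 5: at line 2 remove [ppee,aoye,laqs] add [efvip,dpry,llwk] -> 8 lines: eure jone gxi efvip dpry llwk zze yxzx
Final line count: 8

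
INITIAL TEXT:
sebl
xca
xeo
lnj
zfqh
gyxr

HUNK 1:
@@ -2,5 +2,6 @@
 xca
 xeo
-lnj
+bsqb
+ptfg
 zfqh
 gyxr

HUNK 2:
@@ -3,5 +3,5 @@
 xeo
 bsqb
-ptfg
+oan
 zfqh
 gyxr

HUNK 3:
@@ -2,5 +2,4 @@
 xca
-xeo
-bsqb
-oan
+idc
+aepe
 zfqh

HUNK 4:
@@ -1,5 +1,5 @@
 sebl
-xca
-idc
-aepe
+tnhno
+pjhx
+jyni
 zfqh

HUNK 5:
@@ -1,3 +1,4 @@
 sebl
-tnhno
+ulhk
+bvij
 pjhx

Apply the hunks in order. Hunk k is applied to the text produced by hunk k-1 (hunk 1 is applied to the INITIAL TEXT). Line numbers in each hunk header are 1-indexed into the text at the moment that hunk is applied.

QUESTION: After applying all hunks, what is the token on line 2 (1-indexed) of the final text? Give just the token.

Hunk 1: at line 2 remove [lnj] add [bsqb,ptfg] -> 7 lines: sebl xca xeo bsqb ptfg zfqh gyxr
Hunk 2: at line 3 remove [ptfg] add [oan] -> 7 lines: sebl xca xeo bsqb oan zfqh gyxr
Hunk 3: at line 2 remove [xeo,bsqb,oan] add [idc,aepe] -> 6 lines: sebl xca idc aepe zfqh gyxr
Hunk 4: at line 1 remove [xca,idc,aepe] add [tnhno,pjhx,jyni] -> 6 lines: sebl tnhno pjhx jyni zfqh gyxr
Hunk 5: at line 1 remove [tnhno] add [ulhk,bvij] -> 7 lines: sebl ulhk bvij pjhx jyni zfqh gyxr
Final line 2: ulhk

Answer: ulhk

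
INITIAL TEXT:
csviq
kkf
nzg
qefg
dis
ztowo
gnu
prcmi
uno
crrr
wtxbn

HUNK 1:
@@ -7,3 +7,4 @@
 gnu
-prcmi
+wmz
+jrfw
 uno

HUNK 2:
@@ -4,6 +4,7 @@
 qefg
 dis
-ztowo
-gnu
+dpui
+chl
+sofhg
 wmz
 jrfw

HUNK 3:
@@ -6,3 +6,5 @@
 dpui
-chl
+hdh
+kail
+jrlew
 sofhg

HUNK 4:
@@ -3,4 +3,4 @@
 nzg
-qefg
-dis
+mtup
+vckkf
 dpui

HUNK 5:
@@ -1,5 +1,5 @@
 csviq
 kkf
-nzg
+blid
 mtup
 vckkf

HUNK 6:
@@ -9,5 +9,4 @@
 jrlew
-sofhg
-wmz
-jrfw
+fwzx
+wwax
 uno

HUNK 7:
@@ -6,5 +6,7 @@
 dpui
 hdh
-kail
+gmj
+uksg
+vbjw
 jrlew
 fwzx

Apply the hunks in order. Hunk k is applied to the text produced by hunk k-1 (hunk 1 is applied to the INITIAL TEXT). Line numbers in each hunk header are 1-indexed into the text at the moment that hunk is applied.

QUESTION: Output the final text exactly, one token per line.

Hunk 1: at line 7 remove [prcmi] add [wmz,jrfw] -> 12 lines: csviq kkf nzg qefg dis ztowo gnu wmz jrfw uno crrr wtxbn
Hunk 2: at line 4 remove [ztowo,gnu] add [dpui,chl,sofhg] -> 13 lines: csviq kkf nzg qefg dis dpui chl sofhg wmz jrfw uno crrr wtxbn
Hunk 3: at line 6 remove [chl] add [hdh,kail,jrlew] -> 15 lines: csviq kkf nzg qefg dis dpui hdh kail jrlew sofhg wmz jrfw uno crrr wtxbn
Hunk 4: at line 3 remove [qefg,dis] add [mtup,vckkf] -> 15 lines: csviq kkf nzg mtup vckkf dpui hdh kail jrlew sofhg wmz jrfw uno crrr wtxbn
Hunk 5: at line 1 remove [nzg] add [blid] -> 15 lines: csviq kkf blid mtup vckkf dpui hdh kail jrlew sofhg wmz jrfw uno crrr wtxbn
Hunk 6: at line 9 remove [sofhg,wmz,jrfw] add [fwzx,wwax] -> 14 lines: csviq kkf blid mtup vckkf dpui hdh kail jrlew fwzx wwax uno crrr wtxbn
Hunk 7: at line 6 remove [kail] add [gmj,uksg,vbjw] -> 16 lines: csviq kkf blid mtup vckkf dpui hdh gmj uksg vbjw jrlew fwzx wwax uno crrr wtxbn

Answer: csviq
kkf
blid
mtup
vckkf
dpui
hdh
gmj
uksg
vbjw
jrlew
fwzx
wwax
uno
crrr
wtxbn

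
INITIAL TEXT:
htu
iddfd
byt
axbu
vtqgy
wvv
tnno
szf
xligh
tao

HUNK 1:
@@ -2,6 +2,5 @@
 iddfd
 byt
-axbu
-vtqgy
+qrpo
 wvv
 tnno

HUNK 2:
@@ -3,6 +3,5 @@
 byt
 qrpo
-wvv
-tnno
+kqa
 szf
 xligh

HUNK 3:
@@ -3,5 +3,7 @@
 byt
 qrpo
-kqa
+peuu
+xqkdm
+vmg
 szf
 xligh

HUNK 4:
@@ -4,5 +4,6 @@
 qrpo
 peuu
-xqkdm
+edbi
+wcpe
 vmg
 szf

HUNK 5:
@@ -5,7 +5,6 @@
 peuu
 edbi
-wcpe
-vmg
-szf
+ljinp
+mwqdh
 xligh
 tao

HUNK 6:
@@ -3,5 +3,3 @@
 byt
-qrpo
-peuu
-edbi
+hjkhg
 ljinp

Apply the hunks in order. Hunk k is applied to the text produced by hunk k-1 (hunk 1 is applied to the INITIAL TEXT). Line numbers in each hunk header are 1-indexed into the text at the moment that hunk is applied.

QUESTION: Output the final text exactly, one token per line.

Hunk 1: at line 2 remove [axbu,vtqgy] add [qrpo] -> 9 lines: htu iddfd byt qrpo wvv tnno szf xligh tao
Hunk 2: at line 3 remove [wvv,tnno] add [kqa] -> 8 lines: htu iddfd byt qrpo kqa szf xligh tao
Hunk 3: at line 3 remove [kqa] add [peuu,xqkdm,vmg] -> 10 lines: htu iddfd byt qrpo peuu xqkdm vmg szf xligh tao
Hunk 4: at line 4 remove [xqkdm] add [edbi,wcpe] -> 11 lines: htu iddfd byt qrpo peuu edbi wcpe vmg szf xligh tao
Hunk 5: at line 5 remove [wcpe,vmg,szf] add [ljinp,mwqdh] -> 10 lines: htu iddfd byt qrpo peuu edbi ljinp mwqdh xligh tao
Hunk 6: at line 3 remove [qrpo,peuu,edbi] add [hjkhg] -> 8 lines: htu iddfd byt hjkhg ljinp mwqdh xligh tao

Answer: htu
iddfd
byt
hjkhg
ljinp
mwqdh
xligh
tao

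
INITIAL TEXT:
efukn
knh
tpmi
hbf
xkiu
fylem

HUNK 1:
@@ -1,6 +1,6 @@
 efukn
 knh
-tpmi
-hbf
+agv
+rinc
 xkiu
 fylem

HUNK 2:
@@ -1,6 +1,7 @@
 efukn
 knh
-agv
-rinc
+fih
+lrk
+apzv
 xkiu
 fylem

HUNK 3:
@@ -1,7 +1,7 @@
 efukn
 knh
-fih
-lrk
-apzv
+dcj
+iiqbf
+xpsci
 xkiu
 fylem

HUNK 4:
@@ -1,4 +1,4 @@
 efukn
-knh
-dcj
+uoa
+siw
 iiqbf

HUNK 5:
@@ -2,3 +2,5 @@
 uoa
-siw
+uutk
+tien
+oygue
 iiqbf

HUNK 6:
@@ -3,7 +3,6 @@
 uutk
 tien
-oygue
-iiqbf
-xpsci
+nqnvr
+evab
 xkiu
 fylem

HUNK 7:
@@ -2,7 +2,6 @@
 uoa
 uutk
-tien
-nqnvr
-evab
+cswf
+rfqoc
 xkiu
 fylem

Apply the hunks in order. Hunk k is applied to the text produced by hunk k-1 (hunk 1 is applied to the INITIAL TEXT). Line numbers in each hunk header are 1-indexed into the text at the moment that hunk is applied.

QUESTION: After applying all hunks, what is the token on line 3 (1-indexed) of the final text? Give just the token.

Answer: uutk

Derivation:
Hunk 1: at line 1 remove [tpmi,hbf] add [agv,rinc] -> 6 lines: efukn knh agv rinc xkiu fylem
Hunk 2: at line 1 remove [agv,rinc] add [fih,lrk,apzv] -> 7 lines: efukn knh fih lrk apzv xkiu fylem
Hunk 3: at line 1 remove [fih,lrk,apzv] add [dcj,iiqbf,xpsci] -> 7 lines: efukn knh dcj iiqbf xpsci xkiu fylem
Hunk 4: at line 1 remove [knh,dcj] add [uoa,siw] -> 7 lines: efukn uoa siw iiqbf xpsci xkiu fylem
Hunk 5: at line 2 remove [siw] add [uutk,tien,oygue] -> 9 lines: efukn uoa uutk tien oygue iiqbf xpsci xkiu fylem
Hunk 6: at line 3 remove [oygue,iiqbf,xpsci] add [nqnvr,evab] -> 8 lines: efukn uoa uutk tien nqnvr evab xkiu fylem
Hunk 7: at line 2 remove [tien,nqnvr,evab] add [cswf,rfqoc] -> 7 lines: efukn uoa uutk cswf rfqoc xkiu fylem
Final line 3: uutk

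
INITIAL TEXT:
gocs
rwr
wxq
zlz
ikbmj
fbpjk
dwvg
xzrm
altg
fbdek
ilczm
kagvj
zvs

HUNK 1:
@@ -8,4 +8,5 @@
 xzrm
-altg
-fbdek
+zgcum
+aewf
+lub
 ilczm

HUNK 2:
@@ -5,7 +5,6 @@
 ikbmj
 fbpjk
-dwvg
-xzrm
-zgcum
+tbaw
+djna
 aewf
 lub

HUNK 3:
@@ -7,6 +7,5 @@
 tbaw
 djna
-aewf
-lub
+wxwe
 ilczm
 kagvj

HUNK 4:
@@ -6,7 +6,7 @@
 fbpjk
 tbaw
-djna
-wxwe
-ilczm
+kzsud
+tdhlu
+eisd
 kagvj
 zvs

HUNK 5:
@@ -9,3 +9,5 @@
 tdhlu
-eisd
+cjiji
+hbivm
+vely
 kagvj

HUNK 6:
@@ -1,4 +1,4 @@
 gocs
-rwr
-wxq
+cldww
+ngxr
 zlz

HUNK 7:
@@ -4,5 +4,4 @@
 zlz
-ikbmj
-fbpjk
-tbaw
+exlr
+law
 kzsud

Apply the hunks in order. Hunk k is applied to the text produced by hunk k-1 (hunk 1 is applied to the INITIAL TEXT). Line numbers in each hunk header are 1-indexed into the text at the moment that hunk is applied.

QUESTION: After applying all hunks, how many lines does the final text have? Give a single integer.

Hunk 1: at line 8 remove [altg,fbdek] add [zgcum,aewf,lub] -> 14 lines: gocs rwr wxq zlz ikbmj fbpjk dwvg xzrm zgcum aewf lub ilczm kagvj zvs
Hunk 2: at line 5 remove [dwvg,xzrm,zgcum] add [tbaw,djna] -> 13 lines: gocs rwr wxq zlz ikbmj fbpjk tbaw djna aewf lub ilczm kagvj zvs
Hunk 3: at line 7 remove [aewf,lub] add [wxwe] -> 12 lines: gocs rwr wxq zlz ikbmj fbpjk tbaw djna wxwe ilczm kagvj zvs
Hunk 4: at line 6 remove [djna,wxwe,ilczm] add [kzsud,tdhlu,eisd] -> 12 lines: gocs rwr wxq zlz ikbmj fbpjk tbaw kzsud tdhlu eisd kagvj zvs
Hunk 5: at line 9 remove [eisd] add [cjiji,hbivm,vely] -> 14 lines: gocs rwr wxq zlz ikbmj fbpjk tbaw kzsud tdhlu cjiji hbivm vely kagvj zvs
Hunk 6: at line 1 remove [rwr,wxq] add [cldww,ngxr] -> 14 lines: gocs cldww ngxr zlz ikbmj fbpjk tbaw kzsud tdhlu cjiji hbivm vely kagvj zvs
Hunk 7: at line 4 remove [ikbmj,fbpjk,tbaw] add [exlr,law] -> 13 lines: gocs cldww ngxr zlz exlr law kzsud tdhlu cjiji hbivm vely kagvj zvs
Final line count: 13

Answer: 13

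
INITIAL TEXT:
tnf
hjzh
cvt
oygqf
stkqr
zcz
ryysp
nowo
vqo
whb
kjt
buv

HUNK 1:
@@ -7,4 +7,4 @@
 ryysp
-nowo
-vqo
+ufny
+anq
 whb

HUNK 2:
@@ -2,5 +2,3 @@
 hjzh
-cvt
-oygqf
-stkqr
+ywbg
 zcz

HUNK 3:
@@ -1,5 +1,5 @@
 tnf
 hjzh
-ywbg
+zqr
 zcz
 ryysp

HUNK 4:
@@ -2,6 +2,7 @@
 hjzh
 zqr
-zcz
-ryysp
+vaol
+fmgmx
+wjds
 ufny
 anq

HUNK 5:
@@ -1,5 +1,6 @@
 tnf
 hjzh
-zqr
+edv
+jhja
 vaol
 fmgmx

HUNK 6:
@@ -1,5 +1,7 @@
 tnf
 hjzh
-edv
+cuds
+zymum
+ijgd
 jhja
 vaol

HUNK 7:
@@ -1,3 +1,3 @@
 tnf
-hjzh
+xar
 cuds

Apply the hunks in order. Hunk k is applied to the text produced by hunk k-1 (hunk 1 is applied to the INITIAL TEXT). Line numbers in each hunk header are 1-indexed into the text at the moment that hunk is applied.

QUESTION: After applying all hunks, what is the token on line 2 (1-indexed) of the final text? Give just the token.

Hunk 1: at line 7 remove [nowo,vqo] add [ufny,anq] -> 12 lines: tnf hjzh cvt oygqf stkqr zcz ryysp ufny anq whb kjt buv
Hunk 2: at line 2 remove [cvt,oygqf,stkqr] add [ywbg] -> 10 lines: tnf hjzh ywbg zcz ryysp ufny anq whb kjt buv
Hunk 3: at line 1 remove [ywbg] add [zqr] -> 10 lines: tnf hjzh zqr zcz ryysp ufny anq whb kjt buv
Hunk 4: at line 2 remove [zcz,ryysp] add [vaol,fmgmx,wjds] -> 11 lines: tnf hjzh zqr vaol fmgmx wjds ufny anq whb kjt buv
Hunk 5: at line 1 remove [zqr] add [edv,jhja] -> 12 lines: tnf hjzh edv jhja vaol fmgmx wjds ufny anq whb kjt buv
Hunk 6: at line 1 remove [edv] add [cuds,zymum,ijgd] -> 14 lines: tnf hjzh cuds zymum ijgd jhja vaol fmgmx wjds ufny anq whb kjt buv
Hunk 7: at line 1 remove [hjzh] add [xar] -> 14 lines: tnf xar cuds zymum ijgd jhja vaol fmgmx wjds ufny anq whb kjt buv
Final line 2: xar

Answer: xar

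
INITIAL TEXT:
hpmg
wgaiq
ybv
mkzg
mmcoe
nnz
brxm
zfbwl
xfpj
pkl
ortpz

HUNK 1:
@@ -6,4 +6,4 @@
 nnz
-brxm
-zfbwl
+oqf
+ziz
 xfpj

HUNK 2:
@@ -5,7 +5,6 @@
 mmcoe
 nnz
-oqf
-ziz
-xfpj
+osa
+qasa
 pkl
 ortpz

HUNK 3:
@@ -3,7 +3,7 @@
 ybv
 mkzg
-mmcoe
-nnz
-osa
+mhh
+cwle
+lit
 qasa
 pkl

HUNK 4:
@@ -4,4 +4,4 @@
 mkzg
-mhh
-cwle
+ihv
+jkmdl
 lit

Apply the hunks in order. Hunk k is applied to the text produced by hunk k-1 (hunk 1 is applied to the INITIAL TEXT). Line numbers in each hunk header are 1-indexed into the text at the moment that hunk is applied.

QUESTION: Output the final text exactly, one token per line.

Hunk 1: at line 6 remove [brxm,zfbwl] add [oqf,ziz] -> 11 lines: hpmg wgaiq ybv mkzg mmcoe nnz oqf ziz xfpj pkl ortpz
Hunk 2: at line 5 remove [oqf,ziz,xfpj] add [osa,qasa] -> 10 lines: hpmg wgaiq ybv mkzg mmcoe nnz osa qasa pkl ortpz
Hunk 3: at line 3 remove [mmcoe,nnz,osa] add [mhh,cwle,lit] -> 10 lines: hpmg wgaiq ybv mkzg mhh cwle lit qasa pkl ortpz
Hunk 4: at line 4 remove [mhh,cwle] add [ihv,jkmdl] -> 10 lines: hpmg wgaiq ybv mkzg ihv jkmdl lit qasa pkl ortpz

Answer: hpmg
wgaiq
ybv
mkzg
ihv
jkmdl
lit
qasa
pkl
ortpz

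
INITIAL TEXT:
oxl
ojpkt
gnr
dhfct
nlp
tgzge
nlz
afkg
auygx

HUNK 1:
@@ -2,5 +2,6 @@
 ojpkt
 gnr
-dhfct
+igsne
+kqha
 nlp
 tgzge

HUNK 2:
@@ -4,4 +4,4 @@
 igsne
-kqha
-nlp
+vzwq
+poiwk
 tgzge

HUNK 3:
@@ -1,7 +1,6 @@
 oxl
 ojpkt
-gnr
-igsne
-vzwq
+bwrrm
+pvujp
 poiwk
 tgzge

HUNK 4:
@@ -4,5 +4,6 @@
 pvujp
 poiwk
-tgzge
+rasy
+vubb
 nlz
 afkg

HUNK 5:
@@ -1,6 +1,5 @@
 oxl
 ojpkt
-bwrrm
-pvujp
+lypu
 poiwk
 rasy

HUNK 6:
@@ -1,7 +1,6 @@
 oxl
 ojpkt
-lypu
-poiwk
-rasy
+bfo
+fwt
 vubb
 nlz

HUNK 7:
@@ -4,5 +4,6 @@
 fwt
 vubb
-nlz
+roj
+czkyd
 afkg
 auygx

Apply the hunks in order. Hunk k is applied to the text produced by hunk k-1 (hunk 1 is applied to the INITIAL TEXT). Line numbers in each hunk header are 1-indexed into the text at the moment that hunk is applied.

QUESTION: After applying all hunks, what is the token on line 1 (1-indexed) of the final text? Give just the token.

Answer: oxl

Derivation:
Hunk 1: at line 2 remove [dhfct] add [igsne,kqha] -> 10 lines: oxl ojpkt gnr igsne kqha nlp tgzge nlz afkg auygx
Hunk 2: at line 4 remove [kqha,nlp] add [vzwq,poiwk] -> 10 lines: oxl ojpkt gnr igsne vzwq poiwk tgzge nlz afkg auygx
Hunk 3: at line 1 remove [gnr,igsne,vzwq] add [bwrrm,pvujp] -> 9 lines: oxl ojpkt bwrrm pvujp poiwk tgzge nlz afkg auygx
Hunk 4: at line 4 remove [tgzge] add [rasy,vubb] -> 10 lines: oxl ojpkt bwrrm pvujp poiwk rasy vubb nlz afkg auygx
Hunk 5: at line 1 remove [bwrrm,pvujp] add [lypu] -> 9 lines: oxl ojpkt lypu poiwk rasy vubb nlz afkg auygx
Hunk 6: at line 1 remove [lypu,poiwk,rasy] add [bfo,fwt] -> 8 lines: oxl ojpkt bfo fwt vubb nlz afkg auygx
Hunk 7: at line 4 remove [nlz] add [roj,czkyd] -> 9 lines: oxl ojpkt bfo fwt vubb roj czkyd afkg auygx
Final line 1: oxl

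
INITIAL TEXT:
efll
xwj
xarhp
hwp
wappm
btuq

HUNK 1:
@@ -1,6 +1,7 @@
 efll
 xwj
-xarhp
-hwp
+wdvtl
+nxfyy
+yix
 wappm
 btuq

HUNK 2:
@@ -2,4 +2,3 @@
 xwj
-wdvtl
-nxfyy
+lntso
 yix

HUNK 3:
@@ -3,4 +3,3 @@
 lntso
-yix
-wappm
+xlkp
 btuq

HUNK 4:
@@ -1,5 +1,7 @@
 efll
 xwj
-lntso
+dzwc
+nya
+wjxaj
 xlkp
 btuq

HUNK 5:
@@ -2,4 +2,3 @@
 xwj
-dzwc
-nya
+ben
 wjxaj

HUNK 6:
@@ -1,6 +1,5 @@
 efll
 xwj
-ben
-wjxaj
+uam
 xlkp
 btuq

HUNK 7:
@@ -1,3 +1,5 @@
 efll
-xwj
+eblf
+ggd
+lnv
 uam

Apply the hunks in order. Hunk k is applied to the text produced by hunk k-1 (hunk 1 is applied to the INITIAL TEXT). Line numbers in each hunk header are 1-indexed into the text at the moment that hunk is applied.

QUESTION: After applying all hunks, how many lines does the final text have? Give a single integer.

Hunk 1: at line 1 remove [xarhp,hwp] add [wdvtl,nxfyy,yix] -> 7 lines: efll xwj wdvtl nxfyy yix wappm btuq
Hunk 2: at line 2 remove [wdvtl,nxfyy] add [lntso] -> 6 lines: efll xwj lntso yix wappm btuq
Hunk 3: at line 3 remove [yix,wappm] add [xlkp] -> 5 lines: efll xwj lntso xlkp btuq
Hunk 4: at line 1 remove [lntso] add [dzwc,nya,wjxaj] -> 7 lines: efll xwj dzwc nya wjxaj xlkp btuq
Hunk 5: at line 2 remove [dzwc,nya] add [ben] -> 6 lines: efll xwj ben wjxaj xlkp btuq
Hunk 6: at line 1 remove [ben,wjxaj] add [uam] -> 5 lines: efll xwj uam xlkp btuq
Hunk 7: at line 1 remove [xwj] add [eblf,ggd,lnv] -> 7 lines: efll eblf ggd lnv uam xlkp btuq
Final line count: 7

Answer: 7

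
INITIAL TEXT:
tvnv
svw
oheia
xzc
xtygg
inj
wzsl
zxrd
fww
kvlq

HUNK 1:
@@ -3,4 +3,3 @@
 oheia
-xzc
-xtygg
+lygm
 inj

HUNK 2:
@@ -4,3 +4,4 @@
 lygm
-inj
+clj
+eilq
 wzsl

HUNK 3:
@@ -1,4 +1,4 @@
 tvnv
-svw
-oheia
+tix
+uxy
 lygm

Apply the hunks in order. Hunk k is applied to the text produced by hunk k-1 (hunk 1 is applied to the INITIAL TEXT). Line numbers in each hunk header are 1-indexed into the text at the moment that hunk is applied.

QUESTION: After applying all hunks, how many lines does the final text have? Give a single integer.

Hunk 1: at line 3 remove [xzc,xtygg] add [lygm] -> 9 lines: tvnv svw oheia lygm inj wzsl zxrd fww kvlq
Hunk 2: at line 4 remove [inj] add [clj,eilq] -> 10 lines: tvnv svw oheia lygm clj eilq wzsl zxrd fww kvlq
Hunk 3: at line 1 remove [svw,oheia] add [tix,uxy] -> 10 lines: tvnv tix uxy lygm clj eilq wzsl zxrd fww kvlq
Final line count: 10

Answer: 10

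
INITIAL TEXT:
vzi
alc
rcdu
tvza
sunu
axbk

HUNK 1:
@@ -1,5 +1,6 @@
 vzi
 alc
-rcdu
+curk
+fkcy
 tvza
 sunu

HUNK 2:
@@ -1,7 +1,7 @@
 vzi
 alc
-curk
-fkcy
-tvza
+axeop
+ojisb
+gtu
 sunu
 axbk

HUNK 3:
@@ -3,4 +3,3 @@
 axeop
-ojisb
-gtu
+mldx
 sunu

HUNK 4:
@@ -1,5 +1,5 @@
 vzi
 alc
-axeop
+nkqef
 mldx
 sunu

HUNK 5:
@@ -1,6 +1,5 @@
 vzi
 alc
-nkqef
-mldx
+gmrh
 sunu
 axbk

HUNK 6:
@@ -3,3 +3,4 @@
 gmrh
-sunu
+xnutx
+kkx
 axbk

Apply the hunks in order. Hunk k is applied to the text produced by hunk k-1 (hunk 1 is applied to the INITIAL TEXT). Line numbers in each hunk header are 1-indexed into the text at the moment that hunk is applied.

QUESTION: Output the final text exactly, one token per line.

Answer: vzi
alc
gmrh
xnutx
kkx
axbk

Derivation:
Hunk 1: at line 1 remove [rcdu] add [curk,fkcy] -> 7 lines: vzi alc curk fkcy tvza sunu axbk
Hunk 2: at line 1 remove [curk,fkcy,tvza] add [axeop,ojisb,gtu] -> 7 lines: vzi alc axeop ojisb gtu sunu axbk
Hunk 3: at line 3 remove [ojisb,gtu] add [mldx] -> 6 lines: vzi alc axeop mldx sunu axbk
Hunk 4: at line 1 remove [axeop] add [nkqef] -> 6 lines: vzi alc nkqef mldx sunu axbk
Hunk 5: at line 1 remove [nkqef,mldx] add [gmrh] -> 5 lines: vzi alc gmrh sunu axbk
Hunk 6: at line 3 remove [sunu] add [xnutx,kkx] -> 6 lines: vzi alc gmrh xnutx kkx axbk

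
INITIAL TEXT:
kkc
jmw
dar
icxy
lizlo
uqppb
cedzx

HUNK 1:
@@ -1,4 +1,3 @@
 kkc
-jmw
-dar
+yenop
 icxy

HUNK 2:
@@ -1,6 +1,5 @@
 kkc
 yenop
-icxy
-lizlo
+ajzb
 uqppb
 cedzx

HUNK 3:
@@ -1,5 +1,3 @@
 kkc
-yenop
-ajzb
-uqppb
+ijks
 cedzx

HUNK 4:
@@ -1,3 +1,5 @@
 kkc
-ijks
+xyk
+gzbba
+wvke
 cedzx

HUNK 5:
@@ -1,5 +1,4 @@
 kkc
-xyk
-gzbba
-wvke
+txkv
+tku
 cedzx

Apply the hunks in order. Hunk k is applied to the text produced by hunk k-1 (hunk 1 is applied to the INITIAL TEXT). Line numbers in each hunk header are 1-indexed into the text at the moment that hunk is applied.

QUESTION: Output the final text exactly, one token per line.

Hunk 1: at line 1 remove [jmw,dar] add [yenop] -> 6 lines: kkc yenop icxy lizlo uqppb cedzx
Hunk 2: at line 1 remove [icxy,lizlo] add [ajzb] -> 5 lines: kkc yenop ajzb uqppb cedzx
Hunk 3: at line 1 remove [yenop,ajzb,uqppb] add [ijks] -> 3 lines: kkc ijks cedzx
Hunk 4: at line 1 remove [ijks] add [xyk,gzbba,wvke] -> 5 lines: kkc xyk gzbba wvke cedzx
Hunk 5: at line 1 remove [xyk,gzbba,wvke] add [txkv,tku] -> 4 lines: kkc txkv tku cedzx

Answer: kkc
txkv
tku
cedzx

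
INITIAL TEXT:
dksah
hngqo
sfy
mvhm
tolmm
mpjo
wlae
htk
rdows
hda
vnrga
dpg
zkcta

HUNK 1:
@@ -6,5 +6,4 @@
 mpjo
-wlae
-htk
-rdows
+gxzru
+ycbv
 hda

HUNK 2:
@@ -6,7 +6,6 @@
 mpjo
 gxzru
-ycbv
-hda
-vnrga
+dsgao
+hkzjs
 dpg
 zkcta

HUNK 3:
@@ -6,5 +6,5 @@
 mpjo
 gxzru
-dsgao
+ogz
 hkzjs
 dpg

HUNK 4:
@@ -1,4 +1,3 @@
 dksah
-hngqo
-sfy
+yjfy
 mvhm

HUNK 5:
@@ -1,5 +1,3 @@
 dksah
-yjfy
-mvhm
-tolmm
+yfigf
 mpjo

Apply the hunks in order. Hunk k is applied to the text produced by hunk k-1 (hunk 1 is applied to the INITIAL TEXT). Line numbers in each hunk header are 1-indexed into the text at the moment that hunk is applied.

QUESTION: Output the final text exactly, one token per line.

Hunk 1: at line 6 remove [wlae,htk,rdows] add [gxzru,ycbv] -> 12 lines: dksah hngqo sfy mvhm tolmm mpjo gxzru ycbv hda vnrga dpg zkcta
Hunk 2: at line 6 remove [ycbv,hda,vnrga] add [dsgao,hkzjs] -> 11 lines: dksah hngqo sfy mvhm tolmm mpjo gxzru dsgao hkzjs dpg zkcta
Hunk 3: at line 6 remove [dsgao] add [ogz] -> 11 lines: dksah hngqo sfy mvhm tolmm mpjo gxzru ogz hkzjs dpg zkcta
Hunk 4: at line 1 remove [hngqo,sfy] add [yjfy] -> 10 lines: dksah yjfy mvhm tolmm mpjo gxzru ogz hkzjs dpg zkcta
Hunk 5: at line 1 remove [yjfy,mvhm,tolmm] add [yfigf] -> 8 lines: dksah yfigf mpjo gxzru ogz hkzjs dpg zkcta

Answer: dksah
yfigf
mpjo
gxzru
ogz
hkzjs
dpg
zkcta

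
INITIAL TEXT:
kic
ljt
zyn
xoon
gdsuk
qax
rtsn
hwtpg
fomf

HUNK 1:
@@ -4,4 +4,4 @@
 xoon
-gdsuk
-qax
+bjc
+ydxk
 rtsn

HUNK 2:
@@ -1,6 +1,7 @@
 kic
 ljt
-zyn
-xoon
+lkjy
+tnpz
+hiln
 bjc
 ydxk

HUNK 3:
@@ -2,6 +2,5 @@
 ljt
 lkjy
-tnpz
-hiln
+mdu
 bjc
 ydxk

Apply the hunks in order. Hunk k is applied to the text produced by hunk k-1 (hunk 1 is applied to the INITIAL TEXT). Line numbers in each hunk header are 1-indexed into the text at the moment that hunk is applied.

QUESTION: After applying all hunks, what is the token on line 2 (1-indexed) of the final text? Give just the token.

Answer: ljt

Derivation:
Hunk 1: at line 4 remove [gdsuk,qax] add [bjc,ydxk] -> 9 lines: kic ljt zyn xoon bjc ydxk rtsn hwtpg fomf
Hunk 2: at line 1 remove [zyn,xoon] add [lkjy,tnpz,hiln] -> 10 lines: kic ljt lkjy tnpz hiln bjc ydxk rtsn hwtpg fomf
Hunk 3: at line 2 remove [tnpz,hiln] add [mdu] -> 9 lines: kic ljt lkjy mdu bjc ydxk rtsn hwtpg fomf
Final line 2: ljt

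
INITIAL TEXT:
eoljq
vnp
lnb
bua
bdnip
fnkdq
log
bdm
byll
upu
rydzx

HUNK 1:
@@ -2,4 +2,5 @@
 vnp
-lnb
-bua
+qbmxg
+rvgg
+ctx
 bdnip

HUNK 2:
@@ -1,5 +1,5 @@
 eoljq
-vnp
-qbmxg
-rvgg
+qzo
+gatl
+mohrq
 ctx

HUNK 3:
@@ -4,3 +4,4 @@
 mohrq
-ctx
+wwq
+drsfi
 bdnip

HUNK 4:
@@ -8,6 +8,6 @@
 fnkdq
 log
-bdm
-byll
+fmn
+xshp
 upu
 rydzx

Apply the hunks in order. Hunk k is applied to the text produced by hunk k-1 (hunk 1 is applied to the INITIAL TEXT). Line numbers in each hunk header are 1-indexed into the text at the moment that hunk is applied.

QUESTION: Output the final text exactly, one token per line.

Answer: eoljq
qzo
gatl
mohrq
wwq
drsfi
bdnip
fnkdq
log
fmn
xshp
upu
rydzx

Derivation:
Hunk 1: at line 2 remove [lnb,bua] add [qbmxg,rvgg,ctx] -> 12 lines: eoljq vnp qbmxg rvgg ctx bdnip fnkdq log bdm byll upu rydzx
Hunk 2: at line 1 remove [vnp,qbmxg,rvgg] add [qzo,gatl,mohrq] -> 12 lines: eoljq qzo gatl mohrq ctx bdnip fnkdq log bdm byll upu rydzx
Hunk 3: at line 4 remove [ctx] add [wwq,drsfi] -> 13 lines: eoljq qzo gatl mohrq wwq drsfi bdnip fnkdq log bdm byll upu rydzx
Hunk 4: at line 8 remove [bdm,byll] add [fmn,xshp] -> 13 lines: eoljq qzo gatl mohrq wwq drsfi bdnip fnkdq log fmn xshp upu rydzx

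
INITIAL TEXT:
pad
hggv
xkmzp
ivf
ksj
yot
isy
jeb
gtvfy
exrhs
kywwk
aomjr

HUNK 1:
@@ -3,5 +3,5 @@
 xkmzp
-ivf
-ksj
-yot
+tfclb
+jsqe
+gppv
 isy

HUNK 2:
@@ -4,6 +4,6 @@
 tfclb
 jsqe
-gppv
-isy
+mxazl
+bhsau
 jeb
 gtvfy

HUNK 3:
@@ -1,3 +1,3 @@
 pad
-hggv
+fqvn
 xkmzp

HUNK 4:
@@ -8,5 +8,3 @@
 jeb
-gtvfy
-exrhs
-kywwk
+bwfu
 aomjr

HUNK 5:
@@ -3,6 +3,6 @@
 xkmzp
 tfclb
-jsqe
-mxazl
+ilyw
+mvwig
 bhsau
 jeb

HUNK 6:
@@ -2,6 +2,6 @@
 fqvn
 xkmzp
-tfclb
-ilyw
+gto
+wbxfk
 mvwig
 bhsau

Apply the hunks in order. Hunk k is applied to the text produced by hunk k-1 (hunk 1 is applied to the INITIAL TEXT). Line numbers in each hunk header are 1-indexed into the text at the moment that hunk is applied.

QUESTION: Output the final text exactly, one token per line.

Answer: pad
fqvn
xkmzp
gto
wbxfk
mvwig
bhsau
jeb
bwfu
aomjr

Derivation:
Hunk 1: at line 3 remove [ivf,ksj,yot] add [tfclb,jsqe,gppv] -> 12 lines: pad hggv xkmzp tfclb jsqe gppv isy jeb gtvfy exrhs kywwk aomjr
Hunk 2: at line 4 remove [gppv,isy] add [mxazl,bhsau] -> 12 lines: pad hggv xkmzp tfclb jsqe mxazl bhsau jeb gtvfy exrhs kywwk aomjr
Hunk 3: at line 1 remove [hggv] add [fqvn] -> 12 lines: pad fqvn xkmzp tfclb jsqe mxazl bhsau jeb gtvfy exrhs kywwk aomjr
Hunk 4: at line 8 remove [gtvfy,exrhs,kywwk] add [bwfu] -> 10 lines: pad fqvn xkmzp tfclb jsqe mxazl bhsau jeb bwfu aomjr
Hunk 5: at line 3 remove [jsqe,mxazl] add [ilyw,mvwig] -> 10 lines: pad fqvn xkmzp tfclb ilyw mvwig bhsau jeb bwfu aomjr
Hunk 6: at line 2 remove [tfclb,ilyw] add [gto,wbxfk] -> 10 lines: pad fqvn xkmzp gto wbxfk mvwig bhsau jeb bwfu aomjr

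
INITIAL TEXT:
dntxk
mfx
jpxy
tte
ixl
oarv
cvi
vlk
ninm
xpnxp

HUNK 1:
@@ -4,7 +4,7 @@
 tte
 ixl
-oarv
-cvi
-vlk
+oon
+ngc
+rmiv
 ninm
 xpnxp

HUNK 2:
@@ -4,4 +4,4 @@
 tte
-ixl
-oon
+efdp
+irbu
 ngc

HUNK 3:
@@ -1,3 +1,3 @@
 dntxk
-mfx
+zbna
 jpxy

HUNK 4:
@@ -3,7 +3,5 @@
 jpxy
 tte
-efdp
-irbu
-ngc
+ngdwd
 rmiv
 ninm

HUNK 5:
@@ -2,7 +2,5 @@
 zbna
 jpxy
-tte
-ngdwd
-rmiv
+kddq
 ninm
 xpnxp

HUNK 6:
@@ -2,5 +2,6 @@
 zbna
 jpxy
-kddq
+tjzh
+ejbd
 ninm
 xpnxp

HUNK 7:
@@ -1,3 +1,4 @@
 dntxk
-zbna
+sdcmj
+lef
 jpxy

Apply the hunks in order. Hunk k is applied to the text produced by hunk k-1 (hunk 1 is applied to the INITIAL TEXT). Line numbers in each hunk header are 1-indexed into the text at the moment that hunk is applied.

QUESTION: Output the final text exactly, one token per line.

Hunk 1: at line 4 remove [oarv,cvi,vlk] add [oon,ngc,rmiv] -> 10 lines: dntxk mfx jpxy tte ixl oon ngc rmiv ninm xpnxp
Hunk 2: at line 4 remove [ixl,oon] add [efdp,irbu] -> 10 lines: dntxk mfx jpxy tte efdp irbu ngc rmiv ninm xpnxp
Hunk 3: at line 1 remove [mfx] add [zbna] -> 10 lines: dntxk zbna jpxy tte efdp irbu ngc rmiv ninm xpnxp
Hunk 4: at line 3 remove [efdp,irbu,ngc] add [ngdwd] -> 8 lines: dntxk zbna jpxy tte ngdwd rmiv ninm xpnxp
Hunk 5: at line 2 remove [tte,ngdwd,rmiv] add [kddq] -> 6 lines: dntxk zbna jpxy kddq ninm xpnxp
Hunk 6: at line 2 remove [kddq] add [tjzh,ejbd] -> 7 lines: dntxk zbna jpxy tjzh ejbd ninm xpnxp
Hunk 7: at line 1 remove [zbna] add [sdcmj,lef] -> 8 lines: dntxk sdcmj lef jpxy tjzh ejbd ninm xpnxp

Answer: dntxk
sdcmj
lef
jpxy
tjzh
ejbd
ninm
xpnxp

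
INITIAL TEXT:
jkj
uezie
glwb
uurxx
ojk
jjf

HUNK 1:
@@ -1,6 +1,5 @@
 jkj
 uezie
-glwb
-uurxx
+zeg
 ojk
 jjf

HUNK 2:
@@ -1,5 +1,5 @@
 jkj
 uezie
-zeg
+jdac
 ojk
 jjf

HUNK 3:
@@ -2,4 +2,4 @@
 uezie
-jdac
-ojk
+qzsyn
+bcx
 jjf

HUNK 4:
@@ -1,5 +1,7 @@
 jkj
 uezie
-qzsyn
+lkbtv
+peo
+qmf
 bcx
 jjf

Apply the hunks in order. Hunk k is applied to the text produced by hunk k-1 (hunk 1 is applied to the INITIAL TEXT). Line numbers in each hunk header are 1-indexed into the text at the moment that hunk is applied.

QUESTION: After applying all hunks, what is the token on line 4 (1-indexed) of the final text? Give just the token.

Answer: peo

Derivation:
Hunk 1: at line 1 remove [glwb,uurxx] add [zeg] -> 5 lines: jkj uezie zeg ojk jjf
Hunk 2: at line 1 remove [zeg] add [jdac] -> 5 lines: jkj uezie jdac ojk jjf
Hunk 3: at line 2 remove [jdac,ojk] add [qzsyn,bcx] -> 5 lines: jkj uezie qzsyn bcx jjf
Hunk 4: at line 1 remove [qzsyn] add [lkbtv,peo,qmf] -> 7 lines: jkj uezie lkbtv peo qmf bcx jjf
Final line 4: peo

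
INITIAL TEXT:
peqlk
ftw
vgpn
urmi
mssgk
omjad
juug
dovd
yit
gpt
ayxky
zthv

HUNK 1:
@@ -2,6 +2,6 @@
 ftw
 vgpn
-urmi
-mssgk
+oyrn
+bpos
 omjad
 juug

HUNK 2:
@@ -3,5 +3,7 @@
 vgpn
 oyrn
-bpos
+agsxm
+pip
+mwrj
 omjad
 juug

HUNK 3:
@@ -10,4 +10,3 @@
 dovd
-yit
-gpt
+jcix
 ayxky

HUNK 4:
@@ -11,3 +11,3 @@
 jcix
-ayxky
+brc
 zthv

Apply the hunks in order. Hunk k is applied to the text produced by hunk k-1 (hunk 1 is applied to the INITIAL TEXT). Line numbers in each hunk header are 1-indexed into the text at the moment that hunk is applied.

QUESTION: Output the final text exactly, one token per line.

Answer: peqlk
ftw
vgpn
oyrn
agsxm
pip
mwrj
omjad
juug
dovd
jcix
brc
zthv

Derivation:
Hunk 1: at line 2 remove [urmi,mssgk] add [oyrn,bpos] -> 12 lines: peqlk ftw vgpn oyrn bpos omjad juug dovd yit gpt ayxky zthv
Hunk 2: at line 3 remove [bpos] add [agsxm,pip,mwrj] -> 14 lines: peqlk ftw vgpn oyrn agsxm pip mwrj omjad juug dovd yit gpt ayxky zthv
Hunk 3: at line 10 remove [yit,gpt] add [jcix] -> 13 lines: peqlk ftw vgpn oyrn agsxm pip mwrj omjad juug dovd jcix ayxky zthv
Hunk 4: at line 11 remove [ayxky] add [brc] -> 13 lines: peqlk ftw vgpn oyrn agsxm pip mwrj omjad juug dovd jcix brc zthv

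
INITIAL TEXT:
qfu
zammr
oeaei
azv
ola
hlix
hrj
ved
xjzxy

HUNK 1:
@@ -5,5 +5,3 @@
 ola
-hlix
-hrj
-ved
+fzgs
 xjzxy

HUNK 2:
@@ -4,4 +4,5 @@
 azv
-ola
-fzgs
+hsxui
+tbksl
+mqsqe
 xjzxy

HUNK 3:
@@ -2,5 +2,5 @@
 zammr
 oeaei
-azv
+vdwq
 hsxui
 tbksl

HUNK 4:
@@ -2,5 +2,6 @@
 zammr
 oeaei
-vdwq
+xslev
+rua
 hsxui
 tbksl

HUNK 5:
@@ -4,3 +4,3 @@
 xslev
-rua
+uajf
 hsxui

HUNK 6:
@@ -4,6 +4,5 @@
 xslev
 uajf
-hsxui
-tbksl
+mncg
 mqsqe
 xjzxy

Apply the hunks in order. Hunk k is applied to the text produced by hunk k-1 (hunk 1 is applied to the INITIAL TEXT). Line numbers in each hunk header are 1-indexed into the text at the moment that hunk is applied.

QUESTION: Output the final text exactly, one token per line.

Answer: qfu
zammr
oeaei
xslev
uajf
mncg
mqsqe
xjzxy

Derivation:
Hunk 1: at line 5 remove [hlix,hrj,ved] add [fzgs] -> 7 lines: qfu zammr oeaei azv ola fzgs xjzxy
Hunk 2: at line 4 remove [ola,fzgs] add [hsxui,tbksl,mqsqe] -> 8 lines: qfu zammr oeaei azv hsxui tbksl mqsqe xjzxy
Hunk 3: at line 2 remove [azv] add [vdwq] -> 8 lines: qfu zammr oeaei vdwq hsxui tbksl mqsqe xjzxy
Hunk 4: at line 2 remove [vdwq] add [xslev,rua] -> 9 lines: qfu zammr oeaei xslev rua hsxui tbksl mqsqe xjzxy
Hunk 5: at line 4 remove [rua] add [uajf] -> 9 lines: qfu zammr oeaei xslev uajf hsxui tbksl mqsqe xjzxy
Hunk 6: at line 4 remove [hsxui,tbksl] add [mncg] -> 8 lines: qfu zammr oeaei xslev uajf mncg mqsqe xjzxy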